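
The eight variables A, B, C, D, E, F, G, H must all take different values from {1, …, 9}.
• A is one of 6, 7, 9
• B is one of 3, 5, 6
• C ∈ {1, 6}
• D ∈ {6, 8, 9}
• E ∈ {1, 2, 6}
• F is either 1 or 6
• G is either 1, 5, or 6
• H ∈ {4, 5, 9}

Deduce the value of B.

C and F between them cover only {1, 6} — a naked pair. Remove those values from A, B, D, E, G.
E must be 2 (only option left).
G has just one choice, so G = 5. Eliminate 5 elsewhere: B, H.
So B = 3.

3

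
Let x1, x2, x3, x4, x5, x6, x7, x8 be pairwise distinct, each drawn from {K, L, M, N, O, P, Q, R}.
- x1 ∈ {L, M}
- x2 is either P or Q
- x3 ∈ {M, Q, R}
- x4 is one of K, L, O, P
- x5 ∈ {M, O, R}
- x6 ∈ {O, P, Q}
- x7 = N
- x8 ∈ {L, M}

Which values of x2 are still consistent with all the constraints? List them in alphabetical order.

x7 must be N (only option left).
The 7 still-open variables draw from only 7 values {K, L, M, O, P, Q, R}, so each is used; only x4 can be K, hence x4 = K.
x1 and x8 share exactly the 2 values {L, M}; by pigeonhole those values go to them, so strike L, M from x3, x5.
No further eliminations apply; x2 can still be any of P, Q.

P, Q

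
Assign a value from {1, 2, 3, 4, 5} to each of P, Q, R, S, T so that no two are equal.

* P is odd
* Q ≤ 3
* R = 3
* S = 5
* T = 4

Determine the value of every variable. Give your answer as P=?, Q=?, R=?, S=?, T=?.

P=1, Q=2, R=3, S=5, T=4

R's domain is down to {3}, so R = 3. Strike 3 from P, Q.
S must be 5 (only option left). Remove 5 from P.
T must be 4 (only option left).
P must be 1 (only option left). So Q can't be 1.
Q's domain is down to {2}, so Q = 2.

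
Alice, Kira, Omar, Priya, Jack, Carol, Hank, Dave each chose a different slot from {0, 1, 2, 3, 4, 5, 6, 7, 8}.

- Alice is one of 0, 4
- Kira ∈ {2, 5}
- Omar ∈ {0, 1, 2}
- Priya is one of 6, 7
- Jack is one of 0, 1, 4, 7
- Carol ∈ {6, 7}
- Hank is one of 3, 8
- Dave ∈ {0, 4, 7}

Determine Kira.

Priya and Carol share exactly the 2 values {6, 7}; by pigeonhole those values go to them, so strike 6, 7 from Jack, Dave.
The 2 variables Alice and Dave are confined to {0, 4}, which locks those values in; drop them from Omar, Jack.
Jack's domain is down to {1}, so Jack = 1. Strike 1 from Omar.
Omar must be 2 (only option left). Eliminate 2 elsewhere: Kira.
So Kira = 5.

5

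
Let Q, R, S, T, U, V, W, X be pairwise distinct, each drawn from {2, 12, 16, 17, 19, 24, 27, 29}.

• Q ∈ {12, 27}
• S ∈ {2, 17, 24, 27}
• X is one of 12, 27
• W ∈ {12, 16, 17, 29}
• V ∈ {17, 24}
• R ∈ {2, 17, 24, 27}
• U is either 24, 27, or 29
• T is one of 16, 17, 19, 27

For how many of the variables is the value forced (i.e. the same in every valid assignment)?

Among the 8 variables, 19 fits only T (and all 8 values in {2, 12, 16, 17, 19, 24, 27, 29} must be used), so T = 19.
The 7 still-open variables draw from only 7 values {2, 12, 16, 17, 24, 27, 29}, so each is used; only W can be 16, hence W = 16.
The 6 still-open variables together cover exactly {2, 12, 17, 24, 27, 29} — 6 values for 6 variables — and 29 appears only in U's list, so U = 29.
Q and X share exactly the 2 values {12, 27}; by pigeonhole those values go to them, so strike 12, 27 from R, S.
Determined: T=19, U=29, W=16. The other variables each still have more than one consistent value. That makes 3.

3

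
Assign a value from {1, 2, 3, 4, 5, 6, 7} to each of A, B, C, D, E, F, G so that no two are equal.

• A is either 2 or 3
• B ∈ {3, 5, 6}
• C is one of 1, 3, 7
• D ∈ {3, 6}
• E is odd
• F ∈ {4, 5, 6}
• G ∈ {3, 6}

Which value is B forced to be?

5

The 7 variables together cover exactly {1, 2, 3, 4, 5, 6, 7} — 7 values for 7 variables — and 2 appears only in A's list, so A = 2.
The 6 still-open variables draw from only 6 values {1, 3, 4, 5, 6, 7}, so each is used; only F can be 4, hence F = 4.
The 2 variables D and G are confined to {3, 6}, which locks those values in; drop them from B, C, E.
So B = 5.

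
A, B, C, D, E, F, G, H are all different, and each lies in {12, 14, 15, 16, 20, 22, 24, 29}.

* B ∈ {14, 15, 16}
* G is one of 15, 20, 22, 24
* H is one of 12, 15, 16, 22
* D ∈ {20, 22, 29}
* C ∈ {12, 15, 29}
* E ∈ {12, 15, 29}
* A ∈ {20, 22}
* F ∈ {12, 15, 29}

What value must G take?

24

Among the 8 variables, 14 fits only B (and all 8 values in {12, 14, 15, 16, 20, 22, 24, 29} must be used), so B = 14.
The 7 still-open variables draw from only 7 values {12, 15, 16, 20, 22, 24, 29}, so each is used; only H can be 16, hence H = 16.
The 6 still-open variables together cover exactly {12, 15, 20, 22, 24, 29} — 6 values for 6 variables — and 24 appears only in G's list, so G = 24.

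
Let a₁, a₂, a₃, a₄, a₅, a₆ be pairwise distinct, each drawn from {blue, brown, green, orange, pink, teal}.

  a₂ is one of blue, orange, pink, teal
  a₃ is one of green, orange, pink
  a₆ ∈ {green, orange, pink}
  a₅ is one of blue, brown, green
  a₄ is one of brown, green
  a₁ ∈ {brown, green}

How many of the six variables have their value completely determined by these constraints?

The 6 variables draw from only 6 values {blue, brown, green, orange, pink, teal}, so each is used; only a₂ can be teal, hence a₂ = teal.
The 5 still-open variables together cover exactly {blue, brown, green, orange, pink} — 5 values for 5 variables — and blue appears only in a₅'s list, so a₅ = blue.
The 2 variables a₁ and a₄ are confined to {brown, green}, which locks those values in; drop them from a₃, a₆.
Determined: a₂=teal, a₅=blue. The other variables each still have more than one consistent value. That makes 2.

2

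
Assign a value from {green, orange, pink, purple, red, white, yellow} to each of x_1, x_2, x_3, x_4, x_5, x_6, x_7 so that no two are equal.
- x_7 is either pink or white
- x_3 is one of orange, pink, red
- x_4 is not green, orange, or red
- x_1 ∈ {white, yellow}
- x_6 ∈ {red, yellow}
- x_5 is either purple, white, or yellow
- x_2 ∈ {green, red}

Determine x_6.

The 7 variables draw from only 7 values {green, orange, pink, purple, red, white, yellow}, so each is used; only x_2 can be green, hence x_2 = green.
Among the 6 still-open variables, orange fits only x_3 (and all 6 values in {orange, pink, purple, red, white, yellow} must be used), so x_3 = orange.
The 5 still-open variables draw from only 5 values {pink, purple, red, white, yellow}, so each is used; only x_6 can be red, hence x_6 = red.

red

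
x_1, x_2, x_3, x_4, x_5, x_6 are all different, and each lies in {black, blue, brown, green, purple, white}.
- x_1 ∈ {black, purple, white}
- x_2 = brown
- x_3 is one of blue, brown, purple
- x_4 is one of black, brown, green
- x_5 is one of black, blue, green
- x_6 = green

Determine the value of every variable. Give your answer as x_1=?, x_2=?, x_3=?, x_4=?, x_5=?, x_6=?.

x_1=white, x_2=brown, x_3=purple, x_4=black, x_5=blue, x_6=green

x_2 has just one choice, so x_2 = brown. So x_3, x_4 can't be brown.
x_6's domain is down to {green}, so x_6 = green. Strike green from x_4, x_5.
That leaves x_4 = black. So x_1, x_5 can't be black.
x_5's domain is down to {blue}, so x_5 = blue. So x_3 can't be blue.
x_3 has just one choice, so x_3 = purple. Eliminate purple elsewhere: x_1.
x_1 must be white (only option left).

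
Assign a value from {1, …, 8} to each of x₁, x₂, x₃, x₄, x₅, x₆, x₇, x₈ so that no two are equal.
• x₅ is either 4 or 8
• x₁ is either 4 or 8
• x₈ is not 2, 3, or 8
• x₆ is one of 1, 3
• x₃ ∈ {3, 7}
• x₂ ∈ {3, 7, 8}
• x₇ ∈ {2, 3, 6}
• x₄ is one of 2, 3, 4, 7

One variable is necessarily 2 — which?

The 8 variables together cover exactly {1, 2, 3, 4, 5, 6, 7, 8} — 8 values for 8 variables — and 5 appears only in x₈'s list, so x₈ = 5.
Among the 7 still-open variables, 1 fits only x₆ (and all 7 values in {1, 2, 3, 4, 6, 7, 8} must be used), so x₆ = 1.
Among the 6 still-open variables, 6 fits only x₇ (and all 6 values in {2, 3, 4, 6, 7, 8} must be used), so x₇ = 6.
Among the 5 still-open variables, 2 fits only x₄ (and all 5 values in {2, 3, 4, 7, 8} must be used), so x₄ = 2.

x₄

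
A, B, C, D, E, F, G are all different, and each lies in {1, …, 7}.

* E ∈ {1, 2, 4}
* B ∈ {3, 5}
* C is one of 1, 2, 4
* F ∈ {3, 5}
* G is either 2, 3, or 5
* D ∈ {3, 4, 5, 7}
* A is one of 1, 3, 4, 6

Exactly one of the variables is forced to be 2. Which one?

G

Among the 7 variables, 6 fits only A (and all 7 values in {1, 2, 3, 4, 5, 6, 7} must be used), so A = 6.
The 6 still-open variables draw from only 6 values {1, 2, 3, 4, 5, 7}, so each is used; only D can be 7, hence D = 7.
The 2 variables B and F are confined to {3, 5}, which locks those values in; drop them from G.
So 2 goes to G.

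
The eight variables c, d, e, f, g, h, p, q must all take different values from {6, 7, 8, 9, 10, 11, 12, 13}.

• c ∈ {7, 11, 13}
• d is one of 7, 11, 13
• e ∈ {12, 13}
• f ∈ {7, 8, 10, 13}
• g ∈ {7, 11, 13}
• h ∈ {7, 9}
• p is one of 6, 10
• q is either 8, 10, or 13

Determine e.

The 8 variables together cover exactly {6, 7, 8, 9, 10, 11, 12, 13} — 8 values for 8 variables — and 6 appears only in p's list, so p = 6.
The 7 still-open variables draw from only 7 values {7, 8, 9, 10, 11, 12, 13}, so each is used; only h can be 9, hence h = 9.
The 6 still-open variables draw from only 6 values {7, 8, 10, 11, 12, 13}, so each is used; only e can be 12, hence e = 12.

12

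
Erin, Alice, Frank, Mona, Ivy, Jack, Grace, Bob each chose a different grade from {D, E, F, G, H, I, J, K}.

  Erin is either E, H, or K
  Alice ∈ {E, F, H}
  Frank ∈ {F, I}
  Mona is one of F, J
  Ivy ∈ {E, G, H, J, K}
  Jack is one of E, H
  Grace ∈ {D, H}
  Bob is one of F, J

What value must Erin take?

The 8 variables together cover exactly {D, E, F, G, H, I, J, K} — 8 values for 8 variables — and D appears only in Grace's list, so Grace = D.
The 7 still-open variables draw from only 7 values {E, F, G, H, I, J, K}, so each is used; only Ivy can be G, hence Ivy = G.
The 6 still-open variables together cover exactly {E, F, H, I, J, K} — 6 values for 6 variables — and I appears only in Frank's list, so Frank = I.
Among the 5 still-open variables, K fits only Erin (and all 5 values in {E, F, H, J, K} must be used), so Erin = K.

K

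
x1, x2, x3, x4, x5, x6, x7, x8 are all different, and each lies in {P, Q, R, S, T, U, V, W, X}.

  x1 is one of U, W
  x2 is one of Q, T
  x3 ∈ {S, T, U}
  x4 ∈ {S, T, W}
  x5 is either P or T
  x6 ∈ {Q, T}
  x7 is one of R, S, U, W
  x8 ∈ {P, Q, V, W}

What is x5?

P

Among the 8 variables, R fits only x7 (and all 8 values in {P, Q, R, S, T, U, V, W} must be used), so x7 = R.
The 7 still-open variables draw from only 7 values {P, Q, S, T, U, V, W}, so each is used; only x8 can be V, hence x8 = V.
Among the 6 still-open variables, P fits only x5 (and all 6 values in {P, Q, S, T, U, W} must be used), so x5 = P.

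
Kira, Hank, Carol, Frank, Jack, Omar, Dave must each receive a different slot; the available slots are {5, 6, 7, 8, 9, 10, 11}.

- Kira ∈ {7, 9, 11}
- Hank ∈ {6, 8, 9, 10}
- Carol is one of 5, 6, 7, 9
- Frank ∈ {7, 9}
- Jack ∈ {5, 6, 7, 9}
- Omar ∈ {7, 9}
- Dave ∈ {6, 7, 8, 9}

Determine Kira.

The 7 variables draw from only 7 values {5, 6, 7, 8, 9, 10, 11}, so each is used; only Hank can be 10, hence Hank = 10.
The 6 still-open variables draw from only 6 values {5, 6, 7, 8, 9, 11}, so each is used; only Dave can be 8, hence Dave = 8.
The 5 still-open variables draw from only 5 values {5, 6, 7, 9, 11}, so each is used; only Kira can be 11, hence Kira = 11.

11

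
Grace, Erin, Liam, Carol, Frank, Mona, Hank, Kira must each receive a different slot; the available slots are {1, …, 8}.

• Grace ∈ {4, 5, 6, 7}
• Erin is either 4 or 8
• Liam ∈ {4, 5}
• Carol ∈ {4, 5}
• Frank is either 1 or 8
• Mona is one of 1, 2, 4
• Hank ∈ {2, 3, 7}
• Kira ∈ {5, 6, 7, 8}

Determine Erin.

8

Among the 8 variables, 3 fits only Hank (and all 8 values in {1, 2, 3, 4, 5, 6, 7, 8} must be used), so Hank = 3.
Among the 7 still-open variables, 2 fits only Mona (and all 7 values in {1, 2, 4, 5, 6, 7, 8} must be used), so Mona = 2.
Among the 6 still-open variables, 1 fits only Frank (and all 6 values in {1, 4, 5, 6, 7, 8} must be used), so Frank = 1.
The 2 variables Liam and Carol are confined to {4, 5}, which locks those values in; drop them from Grace, Erin, Kira.
So Erin = 8.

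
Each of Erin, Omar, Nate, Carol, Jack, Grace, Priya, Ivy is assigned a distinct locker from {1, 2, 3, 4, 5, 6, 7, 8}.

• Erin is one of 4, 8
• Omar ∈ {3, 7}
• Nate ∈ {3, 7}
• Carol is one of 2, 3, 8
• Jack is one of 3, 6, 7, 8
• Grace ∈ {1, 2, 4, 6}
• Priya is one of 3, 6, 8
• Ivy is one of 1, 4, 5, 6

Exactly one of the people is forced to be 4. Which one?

Erin

The 8 variables draw from only 8 values {1, 2, 3, 4, 5, 6, 7, 8}, so each is used; only Ivy can be 5, hence Ivy = 5.
The 7 still-open variables together cover exactly {1, 2, 3, 4, 6, 7, 8} — 7 values for 7 variables — and 1 appears only in Grace's list, so Grace = 1.
The 6 still-open variables draw from only 6 values {2, 3, 4, 6, 7, 8}, so each is used; only Carol can be 2, hence Carol = 2.
The 5 still-open variables draw from only 5 values {3, 4, 6, 7, 8}, so each is used; only Erin can be 4, hence Erin = 4.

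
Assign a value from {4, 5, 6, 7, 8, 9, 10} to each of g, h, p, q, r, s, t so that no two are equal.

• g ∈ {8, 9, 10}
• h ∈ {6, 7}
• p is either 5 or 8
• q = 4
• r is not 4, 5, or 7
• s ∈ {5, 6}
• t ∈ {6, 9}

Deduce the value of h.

q has just one choice, so q = 4.
The 6 still-open variables together cover exactly {5, 6, 7, 8, 9, 10} — 6 values for 6 variables — and 7 appears only in h's list, so h = 7.

7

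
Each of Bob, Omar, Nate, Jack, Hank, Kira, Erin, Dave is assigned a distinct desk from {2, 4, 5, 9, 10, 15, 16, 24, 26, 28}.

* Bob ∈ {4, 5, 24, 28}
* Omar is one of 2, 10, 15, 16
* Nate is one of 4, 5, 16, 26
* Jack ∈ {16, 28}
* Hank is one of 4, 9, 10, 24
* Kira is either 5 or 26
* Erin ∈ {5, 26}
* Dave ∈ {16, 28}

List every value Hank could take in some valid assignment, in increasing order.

9, 10

Jack and Dave share exactly the 2 values {16, 28}; by pigeonhole those values go to them, so strike 16, 28 from Bob, Omar, Nate.
Kira and Erin between them cover only {5, 26} — a naked pair. Remove those values from Bob, Nate.
Nate's domain is down to {4}, so Nate = 4. Remove 4 from Bob, Hank.
Bob has just one choice, so Bob = 24. Remove 24 from Hank.
No further eliminations apply; Hank can still be any of 9, 10.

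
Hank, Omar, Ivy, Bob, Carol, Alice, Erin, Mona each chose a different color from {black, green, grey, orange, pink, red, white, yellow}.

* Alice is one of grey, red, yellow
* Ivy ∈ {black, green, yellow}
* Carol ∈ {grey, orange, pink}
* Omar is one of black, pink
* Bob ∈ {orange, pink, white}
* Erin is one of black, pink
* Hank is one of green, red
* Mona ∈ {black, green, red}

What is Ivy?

Among the 8 variables, white fits only Bob (and all 8 values in {black, green, grey, orange, pink, red, white, yellow} must be used), so Bob = white.
Among the 7 still-open variables, orange fits only Carol (and all 7 values in {black, green, grey, orange, pink, red, yellow} must be used), so Carol = orange.
Among the 6 still-open variables, grey fits only Alice (and all 6 values in {black, green, grey, pink, red, yellow} must be used), so Alice = grey.
The 5 still-open variables draw from only 5 values {black, green, pink, red, yellow}, so each is used; only Ivy can be yellow, hence Ivy = yellow.

yellow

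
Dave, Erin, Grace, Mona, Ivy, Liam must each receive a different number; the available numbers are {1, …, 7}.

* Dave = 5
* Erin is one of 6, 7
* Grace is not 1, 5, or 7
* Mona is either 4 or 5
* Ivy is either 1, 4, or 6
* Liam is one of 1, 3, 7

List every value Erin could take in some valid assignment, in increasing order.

6, 7

Dave must be 5 (only option left). So Mona can't be 5.
That leaves Mona = 4. Eliminate 4 elsewhere: Grace, Ivy.
No further eliminations apply; Erin can still be any of 6, 7.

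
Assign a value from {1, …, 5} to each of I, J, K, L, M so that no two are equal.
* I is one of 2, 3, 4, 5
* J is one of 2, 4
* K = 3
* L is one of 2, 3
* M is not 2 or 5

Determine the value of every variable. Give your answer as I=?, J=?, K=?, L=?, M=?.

K must be 3 (only option left). Eliminate 3 elsewhere: I, L, M.
L's domain is down to {2}, so L = 2. So I, J can't be 2.
J has just one choice, so J = 4. Eliminate 4 elsewhere: I, M.
M's domain is down to {1}, so M = 1.
I's domain is down to {5}, so I = 5.

I=5, J=4, K=3, L=2, M=1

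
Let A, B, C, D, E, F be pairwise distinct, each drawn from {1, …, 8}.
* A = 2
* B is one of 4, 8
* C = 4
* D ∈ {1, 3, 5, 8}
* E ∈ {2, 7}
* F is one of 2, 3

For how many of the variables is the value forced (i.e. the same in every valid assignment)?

A's domain is down to {2}, so A = 2. Remove 2 from E, F.
C has just one choice, so C = 4. Remove 4 from B.
E has just one choice, so E = 7.
F's domain is down to {3}, so F = 3. Eliminate 3 elsewhere: D.
B's domain is down to {8}, so B = 8. Strike 8 from D.
Determined: A=2, B=8, C=4, E=7, F=3. The other variables each still have more than one consistent value. That makes 5.

5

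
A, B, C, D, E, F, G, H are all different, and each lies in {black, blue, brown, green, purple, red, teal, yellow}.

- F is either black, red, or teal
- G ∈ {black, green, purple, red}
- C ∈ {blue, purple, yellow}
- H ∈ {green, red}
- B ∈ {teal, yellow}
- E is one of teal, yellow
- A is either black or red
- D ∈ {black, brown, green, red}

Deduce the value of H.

Among the 8 variables, blue fits only C (and all 8 values in {black, blue, brown, green, purple, red, teal, yellow} must be used), so C = blue.
The 7 still-open variables draw from only 7 values {black, brown, green, purple, red, teal, yellow}, so each is used; only D can be brown, hence D = brown.
Among the 6 still-open variables, purple fits only G (and all 6 values in {black, green, purple, red, teal, yellow} must be used), so G = purple.
Among the 5 still-open variables, green fits only H (and all 5 values in {black, green, red, teal, yellow} must be used), so H = green.

green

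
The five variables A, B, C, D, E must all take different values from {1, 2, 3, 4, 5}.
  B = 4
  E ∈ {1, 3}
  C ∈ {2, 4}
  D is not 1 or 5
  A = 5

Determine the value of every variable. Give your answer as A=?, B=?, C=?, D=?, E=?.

A=5, B=4, C=2, D=3, E=1

A's domain is down to {5}, so A = 5.
B's domain is down to {4}, so B = 4. So C, D can't be 4.
C has just one choice, so C = 2. So D can't be 2.
D's domain is down to {3}, so D = 3. Eliminate 3 elsewhere: E.
That leaves E = 1.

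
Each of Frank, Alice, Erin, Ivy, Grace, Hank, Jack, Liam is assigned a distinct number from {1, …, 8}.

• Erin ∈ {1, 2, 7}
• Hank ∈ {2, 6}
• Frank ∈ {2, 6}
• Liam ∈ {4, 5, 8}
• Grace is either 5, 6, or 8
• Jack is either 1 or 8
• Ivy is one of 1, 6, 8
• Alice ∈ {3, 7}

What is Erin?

Among the 8 variables, 3 fits only Alice (and all 8 values in {1, 2, 3, 4, 5, 6, 7, 8} must be used), so Alice = 3.
The 7 still-open variables draw from only 7 values {1, 2, 4, 5, 6, 7, 8}, so each is used; only Liam can be 4, hence Liam = 4.
The 6 still-open variables draw from only 6 values {1, 2, 5, 6, 7, 8}, so each is used; only Grace can be 5, hence Grace = 5.
Among the 5 still-open variables, 7 fits only Erin (and all 5 values in {1, 2, 6, 7, 8} must be used), so Erin = 7.

7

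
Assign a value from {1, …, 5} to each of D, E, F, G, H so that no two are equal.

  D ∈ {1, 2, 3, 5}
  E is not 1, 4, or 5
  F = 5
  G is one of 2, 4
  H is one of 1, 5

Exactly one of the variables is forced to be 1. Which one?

H

F must be 5 (only option left). Remove 5 from D, H.
So 1 goes to H.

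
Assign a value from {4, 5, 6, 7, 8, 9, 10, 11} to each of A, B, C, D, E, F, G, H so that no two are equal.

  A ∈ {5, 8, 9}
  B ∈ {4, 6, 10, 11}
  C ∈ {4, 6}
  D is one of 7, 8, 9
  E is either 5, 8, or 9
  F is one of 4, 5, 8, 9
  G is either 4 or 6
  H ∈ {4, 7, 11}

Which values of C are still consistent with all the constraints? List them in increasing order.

Among the 8 variables, 10 fits only B (and all 8 values in {4, 5, 6, 7, 8, 9, 10, 11} must be used), so B = 10.
The 7 still-open variables together cover exactly {4, 5, 6, 7, 8, 9, 11} — 7 values for 7 variables — and 11 appears only in H's list, so H = 11.
The 6 still-open variables together cover exactly {4, 5, 6, 7, 8, 9} — 6 values for 6 variables — and 7 appears only in D's list, so D = 7.
C and G share exactly the 2 values {4, 6}; by pigeonhole those values go to them, so strike 4, 6 from F.
No further eliminations apply; C can still be any of 4, 6.

4, 6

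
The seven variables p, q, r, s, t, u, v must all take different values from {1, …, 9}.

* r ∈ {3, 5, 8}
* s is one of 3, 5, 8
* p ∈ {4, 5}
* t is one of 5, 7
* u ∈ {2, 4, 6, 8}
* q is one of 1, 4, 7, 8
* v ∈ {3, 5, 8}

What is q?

r, s, v share exactly the 3 values {3, 5, 8}; by pigeonhole those values go to them, so strike 3, 5, 8 from p, q, t, u.
p's domain is down to {4}, so p = 4. Strike 4 from q, u.
That leaves t = 7. Remove 7 from q.
So q = 1.

1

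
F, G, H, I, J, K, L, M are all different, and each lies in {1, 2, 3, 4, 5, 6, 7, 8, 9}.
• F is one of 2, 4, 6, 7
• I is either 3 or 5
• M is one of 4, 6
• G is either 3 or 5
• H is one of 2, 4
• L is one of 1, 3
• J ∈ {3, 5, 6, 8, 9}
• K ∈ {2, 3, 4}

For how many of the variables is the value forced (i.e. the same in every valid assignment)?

3

The 2 variables G and I are confined to {3, 5}, which locks those values in; drop them from J, K, L.
L must be 1 (only option left).
H and K between them cover only {2, 4} — a naked pair. Remove those values from F, M.
M's domain is down to {6}, so M = 6. So F, J can't be 6.
F's domain is down to {7}, so F = 7.
Determined: F=7, L=1, M=6. The other variables each still have more than one consistent value. That makes 3.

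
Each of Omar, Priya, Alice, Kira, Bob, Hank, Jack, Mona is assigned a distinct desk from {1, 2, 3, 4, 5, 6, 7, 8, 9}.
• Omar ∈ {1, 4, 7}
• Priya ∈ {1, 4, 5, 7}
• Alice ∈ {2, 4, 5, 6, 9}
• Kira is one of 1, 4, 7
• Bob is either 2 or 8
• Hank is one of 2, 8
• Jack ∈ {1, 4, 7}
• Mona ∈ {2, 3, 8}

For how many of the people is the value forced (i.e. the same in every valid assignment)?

2

The 2 variables Bob and Hank are confined to {2, 8}, which locks those values in; drop them from Alice, Mona.
Mona's domain is down to {3}, so Mona = 3.
Omar, Kira, Jack between them cover only {1, 4, 7} — a naked triple. Remove those values from Priya, Alice.
That leaves Priya = 5. Eliminate 5 elsewhere: Alice.
Determined: Priya=5, Mona=3. The other people each still have more than one consistent value. That makes 2.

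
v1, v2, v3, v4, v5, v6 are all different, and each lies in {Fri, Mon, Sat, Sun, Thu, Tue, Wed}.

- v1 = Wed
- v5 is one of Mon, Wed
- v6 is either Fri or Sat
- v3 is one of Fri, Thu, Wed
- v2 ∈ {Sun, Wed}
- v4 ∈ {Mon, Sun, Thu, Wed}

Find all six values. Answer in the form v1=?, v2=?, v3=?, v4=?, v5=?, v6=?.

v1's domain is down to {Wed}, so v1 = Wed. Remove Wed from v2, v3, v4, v5.
That leaves v2 = Sun. Remove Sun from v4.
That leaves v5 = Mon. Strike Mon from v4.
v4's domain is down to {Thu}, so v4 = Thu. Eliminate Thu elsewhere: v3.
v3 has just one choice, so v3 = Fri. So v6 can't be Fri.
v6's domain is down to {Sat}, so v6 = Sat.

v1=Wed, v2=Sun, v3=Fri, v4=Thu, v5=Mon, v6=Sat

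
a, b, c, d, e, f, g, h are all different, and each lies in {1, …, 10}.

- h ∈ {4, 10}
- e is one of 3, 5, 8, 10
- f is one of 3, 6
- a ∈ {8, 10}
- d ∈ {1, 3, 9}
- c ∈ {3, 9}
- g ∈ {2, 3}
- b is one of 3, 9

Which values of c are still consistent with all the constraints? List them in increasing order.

b and c share exactly the 2 values {3, 9}; by pigeonhole those values go to them, so strike 3, 9 from d, e, f, g.
d has just one choice, so d = 1.
That leaves f = 6.
g has just one choice, so g = 2.
No further eliminations apply; c can still be any of 3, 9.

3, 9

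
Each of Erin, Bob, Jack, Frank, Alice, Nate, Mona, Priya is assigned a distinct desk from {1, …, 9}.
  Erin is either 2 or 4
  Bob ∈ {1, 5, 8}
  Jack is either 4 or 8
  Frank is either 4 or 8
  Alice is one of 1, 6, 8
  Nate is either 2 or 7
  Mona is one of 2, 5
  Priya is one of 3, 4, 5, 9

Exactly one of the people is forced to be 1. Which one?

Bob

Jack and Frank share exactly the 2 values {4, 8}; by pigeonhole those values go to them, so strike 4, 8 from Erin, Bob, Alice, Priya.
That leaves Erin = 2. Strike 2 from Nate, Mona.
Nate must be 7 (only option left).
Mona has just one choice, so Mona = 5. Eliminate 5 elsewhere: Bob, Priya.
So 1 goes to Bob.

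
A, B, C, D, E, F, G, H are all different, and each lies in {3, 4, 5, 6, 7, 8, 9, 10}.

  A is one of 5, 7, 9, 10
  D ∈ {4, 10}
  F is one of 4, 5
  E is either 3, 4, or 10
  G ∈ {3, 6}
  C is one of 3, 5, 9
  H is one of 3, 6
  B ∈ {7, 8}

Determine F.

5

Among the 8 variables, 8 fits only B (and all 8 values in {3, 4, 5, 6, 7, 8, 9, 10} must be used), so B = 8.
The 7 still-open variables together cover exactly {3, 4, 5, 6, 7, 9, 10} — 7 values for 7 variables — and 7 appears only in A's list, so A = 7.
The 6 still-open variables draw from only 6 values {3, 4, 5, 6, 9, 10}, so each is used; only C can be 9, hence C = 9.
Among the 5 still-open variables, 5 fits only F (and all 5 values in {3, 4, 5, 6, 10} must be used), so F = 5.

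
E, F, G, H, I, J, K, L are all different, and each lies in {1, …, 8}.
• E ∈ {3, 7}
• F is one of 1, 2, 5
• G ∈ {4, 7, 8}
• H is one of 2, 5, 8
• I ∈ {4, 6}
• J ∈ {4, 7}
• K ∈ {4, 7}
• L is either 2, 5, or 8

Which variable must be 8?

The 8 variables draw from only 8 values {1, 2, 3, 4, 5, 6, 7, 8}, so each is used; only F can be 1, hence F = 1.
The 7 still-open variables draw from only 7 values {2, 3, 4, 5, 6, 7, 8}, so each is used; only E can be 3, hence E = 3.
The 6 still-open variables draw from only 6 values {2, 4, 5, 6, 7, 8}, so each is used; only I can be 6, hence I = 6.
The 2 variables J and K are confined to {4, 7}, which locks those values in; drop them from G.
So 8 goes to G.

G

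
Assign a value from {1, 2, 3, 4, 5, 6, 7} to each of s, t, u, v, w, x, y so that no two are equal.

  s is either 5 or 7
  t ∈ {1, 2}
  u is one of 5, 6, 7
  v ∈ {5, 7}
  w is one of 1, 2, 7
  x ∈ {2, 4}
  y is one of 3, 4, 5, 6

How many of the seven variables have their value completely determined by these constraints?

3

Among the 7 variables, 3 fits only y (and all 7 values in {1, 2, 3, 4, 5, 6, 7} must be used), so y = 3.
Among the 6 still-open variables, 4 fits only x (and all 6 values in {1, 2, 4, 5, 6, 7} must be used), so x = 4.
The 5 still-open variables together cover exactly {1, 2, 5, 6, 7} — 5 values for 5 variables — and 6 appears only in u's list, so u = 6.
s and v share exactly the 2 values {5, 7}; by pigeonhole those values go to them, so strike 5, 7 from w.
Determined: u=6, x=4, y=3. The other variables each still have more than one consistent value. That makes 3.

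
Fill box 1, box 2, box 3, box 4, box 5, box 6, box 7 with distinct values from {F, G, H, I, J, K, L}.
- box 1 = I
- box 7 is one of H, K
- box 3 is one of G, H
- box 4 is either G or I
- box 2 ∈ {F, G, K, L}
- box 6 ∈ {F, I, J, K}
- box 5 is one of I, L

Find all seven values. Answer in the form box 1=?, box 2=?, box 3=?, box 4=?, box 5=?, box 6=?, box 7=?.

box 1=I, box 2=F, box 3=H, box 4=G, box 5=L, box 6=J, box 7=K

box 1's domain is down to {I}, so box 1 = I. So box 4, box 5, box 6 can't be I.
box 4 must be G (only option left). Strike G from box 2, box 3.
box 5 has just one choice, so box 5 = L. Eliminate L elsewhere: box 2.
box 3's domain is down to {H}, so box 3 = H. So box 7 can't be H.
box 7's domain is down to {K}, so box 7 = K. Strike K from box 2, box 6.
box 2's domain is down to {F}, so box 2 = F. Strike F from box 6.
box 6's domain is down to {J}, so box 6 = J.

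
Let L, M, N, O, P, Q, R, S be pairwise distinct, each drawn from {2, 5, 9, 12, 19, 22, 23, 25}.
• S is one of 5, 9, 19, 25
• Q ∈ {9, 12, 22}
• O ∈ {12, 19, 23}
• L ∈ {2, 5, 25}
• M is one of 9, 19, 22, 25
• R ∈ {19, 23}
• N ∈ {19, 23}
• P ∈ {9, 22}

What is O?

The 8 variables together cover exactly {2, 5, 9, 12, 19, 22, 23, 25} — 8 values for 8 variables — and 2 appears only in L's list, so L = 2.
Among the 7 still-open variables, 5 fits only S (and all 7 values in {5, 9, 12, 19, 22, 23, 25} must be used), so S = 5.
The 6 still-open variables together cover exactly {9, 12, 19, 22, 23, 25} — 6 values for 6 variables — and 25 appears only in M's list, so M = 25.
N and R between them cover only {19, 23} — a naked pair. Remove those values from O.
So O = 12.

12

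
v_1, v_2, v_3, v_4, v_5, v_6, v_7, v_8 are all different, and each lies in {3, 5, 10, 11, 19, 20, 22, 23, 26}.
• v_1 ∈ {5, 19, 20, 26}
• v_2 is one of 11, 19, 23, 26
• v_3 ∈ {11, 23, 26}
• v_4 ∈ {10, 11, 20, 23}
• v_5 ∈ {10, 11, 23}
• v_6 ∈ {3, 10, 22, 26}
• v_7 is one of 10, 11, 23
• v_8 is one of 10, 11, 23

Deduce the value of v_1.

v_5, v_7, v_8 between them cover only {10, 11, 23} — a naked triple. Remove those values from v_2, v_3, v_4, v_6.
v_3's domain is down to {26}, so v_3 = 26. Remove 26 from v_1, v_2, v_6.
v_4 must be 20 (only option left). Strike 20 from v_1.
v_2's domain is down to {19}, so v_2 = 19. Remove 19 from v_1.
So v_1 = 5.

5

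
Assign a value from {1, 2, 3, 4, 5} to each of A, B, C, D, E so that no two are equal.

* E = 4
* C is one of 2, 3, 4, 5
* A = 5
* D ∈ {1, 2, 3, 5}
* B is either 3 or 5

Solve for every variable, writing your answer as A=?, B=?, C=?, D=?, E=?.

A's domain is down to {5}, so A = 5. So B, C, D can't be 5.
B has just one choice, so B = 3. Eliminate 3 elsewhere: C, D.
E must be 4 (only option left). Eliminate 4 elsewhere: C.
C must be 2 (only option left). Eliminate 2 elsewhere: D.
That leaves D = 1.

A=5, B=3, C=2, D=1, E=4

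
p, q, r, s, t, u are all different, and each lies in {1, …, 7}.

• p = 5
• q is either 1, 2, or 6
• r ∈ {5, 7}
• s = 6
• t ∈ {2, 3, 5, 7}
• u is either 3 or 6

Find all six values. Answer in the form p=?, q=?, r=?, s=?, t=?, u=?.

p=5, q=1, r=7, s=6, t=2, u=3

p has just one choice, so p = 5. So r, t can't be 5.
r's domain is down to {7}, so r = 7. Remove 7 from t.
That leaves s = 6. So q, u can't be 6.
u must be 3 (only option left). So t can't be 3.
That leaves t = 2. Remove 2 from q.
q has just one choice, so q = 1.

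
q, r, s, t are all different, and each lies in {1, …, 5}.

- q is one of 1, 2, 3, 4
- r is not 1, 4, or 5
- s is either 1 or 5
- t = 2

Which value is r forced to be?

3

t must be 2 (only option left). Eliminate 2 elsewhere: q, r.
So r = 3.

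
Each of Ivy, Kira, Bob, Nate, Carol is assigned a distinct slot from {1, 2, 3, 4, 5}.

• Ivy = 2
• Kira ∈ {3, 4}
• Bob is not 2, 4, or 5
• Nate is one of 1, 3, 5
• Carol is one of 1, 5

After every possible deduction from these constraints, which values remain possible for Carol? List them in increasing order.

Ivy has just one choice, so Ivy = 2.
Among the 4 still-open variables, 4 fits only Kira (and all 4 values in {1, 3, 4, 5} must be used), so Kira = 4.
No further eliminations apply; Carol can still be any of 1, 5.

1, 5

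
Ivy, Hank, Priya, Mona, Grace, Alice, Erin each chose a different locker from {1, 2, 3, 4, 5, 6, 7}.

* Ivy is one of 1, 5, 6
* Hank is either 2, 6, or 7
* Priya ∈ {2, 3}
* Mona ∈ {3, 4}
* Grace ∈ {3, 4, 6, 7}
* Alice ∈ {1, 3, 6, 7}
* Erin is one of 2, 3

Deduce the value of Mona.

Among the 7 variables, 5 fits only Ivy (and all 7 values in {1, 2, 3, 4, 5, 6, 7} must be used), so Ivy = 5.
The 6 still-open variables draw from only 6 values {1, 2, 3, 4, 6, 7}, so each is used; only Alice can be 1, hence Alice = 1.
The 2 variables Priya and Erin are confined to {2, 3}, which locks those values in; drop them from Hank, Mona, Grace.
So Mona = 4.

4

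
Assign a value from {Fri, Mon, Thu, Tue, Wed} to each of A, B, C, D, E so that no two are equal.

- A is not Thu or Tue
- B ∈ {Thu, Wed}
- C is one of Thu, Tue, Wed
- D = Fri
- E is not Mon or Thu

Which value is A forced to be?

D's domain is down to {Fri}, so D = Fri. Remove Fri from A, E.
Among the 4 still-open variables, Mon fits only A (and all 4 values in {Mon, Thu, Tue, Wed} must be used), so A = Mon.

Mon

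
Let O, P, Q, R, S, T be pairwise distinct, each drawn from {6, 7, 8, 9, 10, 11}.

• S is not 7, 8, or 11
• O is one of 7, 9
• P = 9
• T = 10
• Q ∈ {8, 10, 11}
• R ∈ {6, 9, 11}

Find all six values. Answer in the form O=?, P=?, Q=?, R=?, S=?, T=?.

O=7, P=9, Q=8, R=11, S=6, T=10

P must be 9 (only option left). Remove 9 from O, R, S.
T's domain is down to {10}, so T = 10. Remove 10 from Q, S.
That leaves O = 7.
That leaves S = 6. Eliminate 6 elsewhere: R.
R has just one choice, so R = 11. Strike 11 from Q.
Q has just one choice, so Q = 8.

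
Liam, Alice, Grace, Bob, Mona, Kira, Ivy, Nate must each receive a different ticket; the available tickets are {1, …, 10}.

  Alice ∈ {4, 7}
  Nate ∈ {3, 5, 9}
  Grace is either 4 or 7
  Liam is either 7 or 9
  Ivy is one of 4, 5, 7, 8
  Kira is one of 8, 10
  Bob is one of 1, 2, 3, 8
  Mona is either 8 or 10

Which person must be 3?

Nate

Alice and Grace between them cover only {4, 7} — a naked pair. Remove those values from Liam, Ivy.
Liam's domain is down to {9}, so Liam = 9. Eliminate 9 elsewhere: Nate.
Mona and Kira share exactly the 2 values {8, 10}; by pigeonhole those values go to them, so strike 8, 10 from Bob, Ivy.
Ivy must be 5 (only option left). Eliminate 5 elsewhere: Nate.
So 3 goes to Nate.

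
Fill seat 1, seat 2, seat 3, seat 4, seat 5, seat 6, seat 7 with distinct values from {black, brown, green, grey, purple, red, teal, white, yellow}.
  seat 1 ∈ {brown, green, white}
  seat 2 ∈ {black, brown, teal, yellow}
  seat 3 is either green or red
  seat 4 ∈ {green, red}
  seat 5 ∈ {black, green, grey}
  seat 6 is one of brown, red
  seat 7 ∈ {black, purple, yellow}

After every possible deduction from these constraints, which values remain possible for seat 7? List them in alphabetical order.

seat 3 and seat 4 share exactly the 2 values {green, red}; by pigeonhole those values go to them, so strike green, red from seat 1, seat 5, seat 6.
seat 6's domain is down to {brown}, so seat 6 = brown. Remove brown from seat 1, seat 2.
seat 1's domain is down to {white}, so seat 1 = white.
No further eliminations apply; seat 7 can still be any of black, purple, yellow.

black, purple, yellow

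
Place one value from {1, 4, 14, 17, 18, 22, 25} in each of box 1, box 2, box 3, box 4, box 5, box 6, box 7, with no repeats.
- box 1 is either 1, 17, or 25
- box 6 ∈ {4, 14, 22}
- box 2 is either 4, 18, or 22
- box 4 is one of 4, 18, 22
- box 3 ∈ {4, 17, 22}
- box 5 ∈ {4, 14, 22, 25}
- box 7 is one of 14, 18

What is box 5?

The 7 variables draw from only 7 values {1, 4, 14, 17, 18, 22, 25}, so each is used; only box 1 can be 1, hence box 1 = 1.
Among the 6 still-open variables, 17 fits only box 3 (and all 6 values in {4, 14, 17, 18, 22, 25} must be used), so box 3 = 17.
The 5 still-open variables together cover exactly {4, 14, 18, 22, 25} — 5 values for 5 variables — and 25 appears only in box 5's list, so box 5 = 25.

25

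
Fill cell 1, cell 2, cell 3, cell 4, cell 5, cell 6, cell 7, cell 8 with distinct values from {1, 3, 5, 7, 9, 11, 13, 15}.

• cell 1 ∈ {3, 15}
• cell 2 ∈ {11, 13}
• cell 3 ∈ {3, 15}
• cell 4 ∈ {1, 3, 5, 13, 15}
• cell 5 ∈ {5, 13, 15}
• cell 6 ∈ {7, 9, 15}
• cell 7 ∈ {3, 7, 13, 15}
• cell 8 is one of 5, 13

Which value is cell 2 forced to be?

11

Among the 8 variables, 1 fits only cell 4 (and all 8 values in {1, 3, 5, 7, 9, 11, 13, 15} must be used), so cell 4 = 1.
The 7 still-open variables draw from only 7 values {3, 5, 7, 9, 11, 13, 15}, so each is used; only cell 6 can be 9, hence cell 6 = 9.
The 6 still-open variables together cover exactly {3, 5, 7, 11, 13, 15} — 6 values for 6 variables — and 7 appears only in cell 7's list, so cell 7 = 7.
The 5 still-open variables draw from only 5 values {3, 5, 11, 13, 15}, so each is used; only cell 2 can be 11, hence cell 2 = 11.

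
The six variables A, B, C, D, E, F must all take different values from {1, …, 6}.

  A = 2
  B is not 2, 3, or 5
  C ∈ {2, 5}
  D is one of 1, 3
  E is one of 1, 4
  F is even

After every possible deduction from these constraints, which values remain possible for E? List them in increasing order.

A's domain is down to {2}, so A = 2. Remove 2 from C, F.
C's domain is down to {5}, so C = 5.
The 4 still-open variables together cover exactly {1, 3, 4, 6} — 4 values for 4 variables — and 3 appears only in D's list, so D = 3.
No further eliminations apply; E can still be any of 1, 4.

1, 4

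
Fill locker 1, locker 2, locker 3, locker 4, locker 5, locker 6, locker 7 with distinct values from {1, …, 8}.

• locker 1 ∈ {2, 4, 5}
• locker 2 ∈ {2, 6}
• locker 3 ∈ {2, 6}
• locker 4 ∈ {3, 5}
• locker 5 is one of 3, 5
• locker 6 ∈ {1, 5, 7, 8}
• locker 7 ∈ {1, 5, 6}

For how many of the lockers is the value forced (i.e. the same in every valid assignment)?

The 2 variables locker 2 and locker 3 are confined to {2, 6}, which locks those values in; drop them from locker 1, locker 7.
The 2 variables locker 4 and locker 5 are confined to {3, 5}, which locks those values in; drop them from locker 1, locker 6, locker 7.
That leaves locker 1 = 4.
locker 7 has just one choice, so locker 7 = 1. So locker 6 can't be 1.
Determined: locker 1=4, locker 7=1. The other lockers each still have more than one consistent value. That makes 2.

2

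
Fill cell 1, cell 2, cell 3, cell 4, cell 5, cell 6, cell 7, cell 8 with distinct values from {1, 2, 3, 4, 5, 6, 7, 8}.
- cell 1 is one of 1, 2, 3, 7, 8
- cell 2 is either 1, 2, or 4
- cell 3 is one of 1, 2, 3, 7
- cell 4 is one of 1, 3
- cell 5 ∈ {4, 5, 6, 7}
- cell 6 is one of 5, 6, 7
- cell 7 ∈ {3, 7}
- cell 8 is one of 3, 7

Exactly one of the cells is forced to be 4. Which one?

cell 2

Among the 8 variables, 8 fits only cell 1 (and all 8 values in {1, 2, 3, 4, 5, 6, 7, 8} must be used), so cell 1 = 8.
cell 7 and cell 8 between them cover only {3, 7} — a naked pair. Remove those values from cell 3, cell 4, cell 5, cell 6.
cell 4 has just one choice, so cell 4 = 1. Strike 1 from cell 2, cell 3.
cell 3's domain is down to {2}, so cell 3 = 2. Remove 2 from cell 2.
So 4 goes to cell 2.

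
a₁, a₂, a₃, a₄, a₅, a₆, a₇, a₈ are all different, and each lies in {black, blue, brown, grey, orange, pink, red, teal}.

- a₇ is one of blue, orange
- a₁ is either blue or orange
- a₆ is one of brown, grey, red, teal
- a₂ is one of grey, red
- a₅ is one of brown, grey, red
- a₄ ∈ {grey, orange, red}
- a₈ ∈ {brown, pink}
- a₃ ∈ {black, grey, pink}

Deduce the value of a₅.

brown

Among the 8 variables, black fits only a₃ (and all 8 values in {black, blue, brown, grey, orange, pink, red, teal} must be used), so a₃ = black.
The 7 still-open variables draw from only 7 values {blue, brown, grey, orange, pink, red, teal}, so each is used; only a₈ can be pink, hence a₈ = pink.
The 6 still-open variables draw from only 6 values {blue, brown, grey, orange, red, teal}, so each is used; only a₆ can be teal, hence a₆ = teal.
The 5 still-open variables draw from only 5 values {blue, brown, grey, orange, red}, so each is used; only a₅ can be brown, hence a₅ = brown.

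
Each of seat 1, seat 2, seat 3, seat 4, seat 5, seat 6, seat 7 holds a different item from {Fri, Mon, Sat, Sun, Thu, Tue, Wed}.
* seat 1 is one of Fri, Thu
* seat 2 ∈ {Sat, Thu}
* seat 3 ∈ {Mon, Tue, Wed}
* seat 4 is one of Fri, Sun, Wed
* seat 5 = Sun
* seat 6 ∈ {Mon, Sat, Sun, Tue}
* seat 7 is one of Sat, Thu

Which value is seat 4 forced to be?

seat 5 must be Sun (only option left). Eliminate Sun elsewhere: seat 4, seat 6.
seat 2 and seat 7 share exactly the 2 values {Sat, Thu}; by pigeonhole those values go to them, so strike Sat, Thu from seat 1, seat 6.
seat 1 must be Fri (only option left). Remove Fri from seat 4.
So seat 4 = Wed.

Wed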